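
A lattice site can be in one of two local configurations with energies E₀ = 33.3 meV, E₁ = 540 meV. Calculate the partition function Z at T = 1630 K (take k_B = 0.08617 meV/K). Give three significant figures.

Z = 0.810

k_BT = 0.08617 × 1630 K = 140.46 meV.
Eᵢ/kT = 0.23708, 3.8445.
Z = Σ e^(−Eᵢ/kT) = e^(−0.23708) + e^(−3.8445) = 0.78893 + 0.021397 = 0.81033.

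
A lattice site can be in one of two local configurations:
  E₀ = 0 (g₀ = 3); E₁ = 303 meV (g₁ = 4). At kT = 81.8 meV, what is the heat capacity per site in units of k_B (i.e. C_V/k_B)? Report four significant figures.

0.4222

Eᵢ/kT = 0, 3.70416.
Z = Σ gᵢe^(−Eᵢ/kT) = 3·e^(−0) + 4·e^(−3.70416) = 3.00000 + 0.0984836 = 3.09848.
⟨E⟩ = 9.63070 meV, ⟨E²⟩ = 2918.10 meV².
C_V/k_B = (⟨E²⟩ − ⟨E⟩²)/(kT)² = (2918.10 − 92.7504)/6691.24 = 0.4222.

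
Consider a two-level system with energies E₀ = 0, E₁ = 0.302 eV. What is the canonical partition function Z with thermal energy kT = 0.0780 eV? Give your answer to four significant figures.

Eᵢ/kT = 0, 3.87179.
Z = Σ e^(−Eᵢ/kT) = e^(−0) + e^(−3.87179) = 1.00000 + 0.0208211 = 1.02082.

Z = 1.021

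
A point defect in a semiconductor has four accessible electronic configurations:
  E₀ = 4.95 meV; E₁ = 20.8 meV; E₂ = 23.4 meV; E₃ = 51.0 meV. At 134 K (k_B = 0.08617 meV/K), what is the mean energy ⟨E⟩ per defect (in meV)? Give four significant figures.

10.79 meV

k_BT = 0.08617 × 134 K = 11.5468 meV.
Eᵢ/kT = 0.428690, 1.80136, 2.02654, 4.41681.
Z = Σ e^(−Eᵢ/kT) = e^(−0.428690) + e^(−1.80136) + e^(−2.02654) + e^(−4.41681) = 0.651362 + 0.165074 + 0.131791 + 0.0120727 = 0.960300.
⟨E⟩ = Σ Eᵢ e^(−Eᵢ/kT) / Z = (4.95·0.651362 + 20.8·0.165074 + 23.4·0.131791 + 51.0·0.0120727) / 0.960300 = 10.79 meV.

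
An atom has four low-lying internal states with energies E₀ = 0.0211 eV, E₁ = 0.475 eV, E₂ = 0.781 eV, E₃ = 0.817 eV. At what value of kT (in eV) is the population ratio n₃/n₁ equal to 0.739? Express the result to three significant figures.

1.13 eV

n₃/n₁ = exp[−(E₃−E₁)/kT] = 0.739.
⇒ (E₃−E₁)/kT = ln(1/0.739) = ln(1.3532) = 0.30247.
kT = 0.342 eV / 0.30247 = 1.13 eV.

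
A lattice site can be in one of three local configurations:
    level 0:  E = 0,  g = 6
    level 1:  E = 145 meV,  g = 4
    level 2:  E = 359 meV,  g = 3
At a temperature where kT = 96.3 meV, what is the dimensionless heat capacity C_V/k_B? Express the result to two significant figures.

0.38

Eᵢ/kT = 0, 1.506, 3.728.
Z = Σ gᵢe^(−Eᵢ/kT) = 6·e^(−0) + 4·e^(−1.506) + 3·e^(−3.728) = 6.000 + 0.8872 + 0.07212 = 6.959.
⟨E⟩ = 22.21 meV, ⟨E²⟩ = 4016 meV².
C_V/k_B = (⟨E²⟩ − ⟨E⟩²)/(kT)² = (4016 − 493.3)/9274 = 0.38.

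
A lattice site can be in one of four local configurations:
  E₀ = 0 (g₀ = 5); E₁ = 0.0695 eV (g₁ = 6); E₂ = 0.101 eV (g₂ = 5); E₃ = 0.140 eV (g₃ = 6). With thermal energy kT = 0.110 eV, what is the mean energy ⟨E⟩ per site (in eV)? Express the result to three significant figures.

0.0555 eV

Eᵢ/kT = 0, 0.63182, 0.91818, 1.2727.
Z = Σ gᵢe^(−Eᵢ/kT) = 5·e^(−0) + 6·e^(−0.63182) + 5·e^(−0.91818) + 6·e^(−1.2727) = 5.0000 + 3.1897 + 1.9962 + 1.6804 = 11.866.
⟨E⟩ = Σ Eᵢ gᵢe^(−Eᵢ/kT) / Z = (0·5.0000 + 0.0695·3.1897 + 0.101·1.9962 + 0.140·1.6804) / 11.866 = 0.0555 eV.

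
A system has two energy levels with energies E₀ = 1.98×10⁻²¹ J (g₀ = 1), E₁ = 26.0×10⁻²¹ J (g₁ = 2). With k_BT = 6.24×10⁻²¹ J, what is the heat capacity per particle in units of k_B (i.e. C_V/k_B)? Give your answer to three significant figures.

0.581

Eᵢ/kT = 0.31731, 4.1667.
Z = Σ gᵢe^(−Eᵢ/kT) = 1·e^(−0.31731) + 2·e^(−4.1667) = 0.72811 + 0.031007 = 0.75912.
⟨E⟩ = 2.9611, ⟨E²⟩ = 31.372.
C_V/k_B = (⟨E²⟩ − ⟨E⟩²)/(kT)² = (31.372 − 8.7681)/38.938 = 0.581.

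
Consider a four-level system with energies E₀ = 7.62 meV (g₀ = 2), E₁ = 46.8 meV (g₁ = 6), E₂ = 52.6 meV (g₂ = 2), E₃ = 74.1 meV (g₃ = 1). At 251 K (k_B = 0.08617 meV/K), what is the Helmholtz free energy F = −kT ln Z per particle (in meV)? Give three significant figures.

k_BT = 0.08617 × 251 K = 21.629 meV.
Eᵢ/kT = 0.35230, 2.1638, 2.4319, 3.4260.
Z = Σ gᵢe^(−Eᵢ/kT) = 2·e^(−0.35230) + 6·e^(−2.1638) + 2·e^(−2.4319) + 1·e^(−3.4260) = 1.4061 + 0.68933 + 0.17574 + 0.032517 = 2.3037.
F = −kT ln Z = −21.629 × ln(2.3037) = −21.629 × 0.83452 = -18.0 meV.

-18.0 meV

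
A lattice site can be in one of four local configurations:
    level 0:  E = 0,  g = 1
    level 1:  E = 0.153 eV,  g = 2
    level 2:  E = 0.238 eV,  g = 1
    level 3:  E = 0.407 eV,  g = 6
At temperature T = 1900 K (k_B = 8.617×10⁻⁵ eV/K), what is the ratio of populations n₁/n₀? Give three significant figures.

k_BT = 8.617×10⁻⁵ × 1900 K = 0.16372 eV.
n₁/n₀ = (g₁/g₀) exp[−(E₁−E₀)/kT] = (2/1) × exp(−(0.153 eV)/(0.16372 eV)) = (2/1) × exp(-0.93452) = 0.786.

0.786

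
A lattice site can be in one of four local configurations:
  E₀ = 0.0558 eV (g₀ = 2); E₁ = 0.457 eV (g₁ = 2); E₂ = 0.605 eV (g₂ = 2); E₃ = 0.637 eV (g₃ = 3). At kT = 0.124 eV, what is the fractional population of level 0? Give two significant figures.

Eᵢ/kT = 0.4500, 3.685, 4.879, 5.137.
Z = Σ gᵢe^(−Eᵢ/kT) = 2·e^(−0.4500) + 2·e^(−3.685) + 2·e^(−4.879) + 3·e^(−5.137) = 1.275 + 0.05019 + 0.01521 + 0.01763 = 1.358.
P₀ = g₀ e^(−E₀/kT) / Z = 1.275/1.358 = 0.94.

0.94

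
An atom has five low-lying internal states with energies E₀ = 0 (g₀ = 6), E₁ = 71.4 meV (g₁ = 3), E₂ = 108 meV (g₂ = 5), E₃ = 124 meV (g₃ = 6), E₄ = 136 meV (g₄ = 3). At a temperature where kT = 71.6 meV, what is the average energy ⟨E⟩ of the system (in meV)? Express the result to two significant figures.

Eᵢ/kT = 0, 0.9972, 1.508, 1.732, 1.899.
Z = Σ gᵢe^(−Eᵢ/kT) = 6·e^(−0) + 3·e^(−0.9972) + 5·e^(−1.508) + 6·e^(−1.732) + 3·e^(−1.899) = 6.000 + 1.107 + 1.107 + 1.062 + 0.4492 = 9.725.
⟨E⟩ = Σ Eᵢ gᵢe^(−Eᵢ/kT) / Z = (0·6.000 + 71.4·1.107 + 108·1.107 + 124·1.062 + 136·0.4492) / 9.725 = 40 meV.

40 meV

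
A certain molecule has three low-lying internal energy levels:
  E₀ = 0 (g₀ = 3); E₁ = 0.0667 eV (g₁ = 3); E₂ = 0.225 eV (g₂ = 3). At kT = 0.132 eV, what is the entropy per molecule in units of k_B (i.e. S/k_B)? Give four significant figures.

2.023

Eᵢ/kT = 0, 0.505303, 1.70455.
Z = Σ gᵢe^(−Eᵢ/kT) = 3·e^(−0) + 3·e^(−0.505303) + 3·e^(−1.70455) = 3.00000 + 1.80997 + 0.545563 = 5.35553.
⟨E⟩ = Σ EᵢPᵢ = 0.0454627 eV.
S/k_B = ln Z + ⟨E⟩/kT = ln(5.35553) + 0.0454627/0.132 = 1.67813 + 0.344414 = 2.023.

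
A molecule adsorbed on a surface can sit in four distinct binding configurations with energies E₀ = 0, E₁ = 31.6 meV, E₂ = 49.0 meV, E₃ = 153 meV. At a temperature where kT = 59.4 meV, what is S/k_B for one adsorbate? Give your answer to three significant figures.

1.16

Eᵢ/kT = 0, 0.53199, 0.82492, 2.5758.
Z = Σ e^(−Eᵢ/kT) = e^(−0) + e^(−0.53199) + e^(−0.82492) + e^(−2.5758) = 1.0000 + 0.58743 + 0.43827 + 0.076093 = 2.1018.
⟨E⟩ = Σ EᵢPᵢ = 24.589 meV.
S/k_B = ln Z + ⟨E⟩/kT = ln(2.1018) + 24.589/59.4 = 0.74279 + 0.41396 = 1.16.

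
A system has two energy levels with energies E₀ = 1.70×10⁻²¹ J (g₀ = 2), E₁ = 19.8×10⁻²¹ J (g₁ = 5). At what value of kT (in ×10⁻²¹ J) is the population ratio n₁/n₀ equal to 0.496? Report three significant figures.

11.2 ×10⁻²¹ J

n₁/n₀ = (g₁/g₀) exp[−(E₁−E₀)/kT] = 0.496.
⇒ (E₁−E₀)/kT = ln((5/2)/0.496) = ln(5.0403) = 1.6175.
kT = 18.10 ×10⁻²¹ J / 1.6175 = 11.2 ×10⁻²¹ J.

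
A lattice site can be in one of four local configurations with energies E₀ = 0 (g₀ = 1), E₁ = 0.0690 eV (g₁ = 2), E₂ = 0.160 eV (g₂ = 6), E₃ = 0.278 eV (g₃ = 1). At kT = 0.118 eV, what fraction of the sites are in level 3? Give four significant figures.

Eᵢ/kT = 0, 0.584746, 1.35593, 2.35593.
Z = Σ gᵢe^(−Eᵢ/kT) = 1·e^(−0) + 2·e^(−0.584746) + 6·e^(−1.35593) + 1·e^(−2.35593) = 1.00000 + 1.11449 + 1.54625 + 0.0948053 = 3.75555.
P₃ = g₃ e^(−E₃/kT) / Z = 0.0948053/3.75555 = 0.02524.

0.02524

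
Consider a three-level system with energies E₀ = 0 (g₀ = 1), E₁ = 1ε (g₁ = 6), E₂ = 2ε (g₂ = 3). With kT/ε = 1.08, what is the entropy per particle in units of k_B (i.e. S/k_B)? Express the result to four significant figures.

Eᵢ/kT = 0, 0.925926, 1.85185.
Z = Σ gᵢe^(−Eᵢ/kT) = 1·e^(−0) + 6·e^(−0.925926) + 3·e^(−1.85185) = 1.00000 + 2.37699 + 0.470840 = 3.84783.
⟨E⟩ = Σ EᵢPᵢ = 0.862478 ε.
S/k_B = ln Z + ⟨E⟩/kT = ln(3.84783) + 0.862478/1.08 = 1.34751 + 0.798591 = 2.146.

2.146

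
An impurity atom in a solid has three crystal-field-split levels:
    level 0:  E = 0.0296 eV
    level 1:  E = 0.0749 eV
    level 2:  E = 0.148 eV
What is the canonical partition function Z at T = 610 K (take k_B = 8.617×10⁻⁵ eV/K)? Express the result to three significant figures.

k_BT = 8.617×10⁻⁵ × 610 K = 0.052564 eV.
Eᵢ/kT = 0.56312, 1.4249, 2.8156.
Z = Σ e^(−Eᵢ/kT) = e^(−0.56312) + e^(−1.4249) + e^(−2.8156) = 0.56943 + 0.24053 + 0.059869 = 0.86983.

Z = 0.870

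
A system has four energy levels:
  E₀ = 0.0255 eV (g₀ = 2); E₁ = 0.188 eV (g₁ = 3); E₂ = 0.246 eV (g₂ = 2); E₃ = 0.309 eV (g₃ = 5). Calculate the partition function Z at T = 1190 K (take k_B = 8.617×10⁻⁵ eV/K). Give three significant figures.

k_BT = 8.617×10⁻⁵ × 1190 K = 0.10254 eV.
Eᵢ/kT = 0.24868, 1.8334, 2.3991, 3.0135.
Z = Σ gᵢe^(−Eᵢ/kT) = 2·e^(−0.24868) + 3·e^(−1.8334) + 2·e^(−2.3991) + 5·e^(−3.0135) = 1.5597 + 0.47961 + 0.18160 + 0.24560 = 2.4665.

Z = 2.47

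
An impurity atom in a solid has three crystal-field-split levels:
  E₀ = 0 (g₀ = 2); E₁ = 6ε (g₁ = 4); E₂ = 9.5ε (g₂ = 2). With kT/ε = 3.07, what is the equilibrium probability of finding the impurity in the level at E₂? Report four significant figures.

Eᵢ/kT = 0, 1.95440, 3.09446.
Z = Σ gᵢe^(−Eᵢ/kT) = 2·e^(−0) + 4·e^(−1.95440) + 2·e^(−3.09446) = 2.00000 + 0.566598 + 0.0905989 = 2.65720.
P₂ = g₂ e^(−E₂/kT) / Z = 0.0905989/2.65720 = 0.03410.

0.03410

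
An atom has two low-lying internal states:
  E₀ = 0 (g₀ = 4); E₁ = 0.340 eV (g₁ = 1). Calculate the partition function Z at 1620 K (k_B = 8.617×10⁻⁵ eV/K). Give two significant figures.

k_BT = 8.617×10⁻⁵ × 1620 K = 0.1396 eV.
Eᵢ/kT = 0, 2.436.
Z = Σ gᵢe^(−Eᵢ/kT) = 4·e^(−0) + 1·e^(−2.436) = 4.000 + 0.08751 = 4.088.

Z = 4.1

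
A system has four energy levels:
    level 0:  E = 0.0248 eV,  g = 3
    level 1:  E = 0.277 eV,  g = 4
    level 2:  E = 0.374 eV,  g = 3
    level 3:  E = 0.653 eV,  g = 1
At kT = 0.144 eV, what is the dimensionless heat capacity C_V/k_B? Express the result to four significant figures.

0.7576

Eᵢ/kT = 0.172222, 1.92361, 2.59722, 4.53472.
Z = Σ gᵢe^(−Eᵢ/kT) = 3·e^(−0.172222) + 4·e^(−1.92361) + 3·e^(−2.59722) + 1·e^(−4.53472) = 2.52538 + 0.584315 + 0.223441 + 0.0107299 = 3.34387.
⟨E⟩ = 0.0942196 eV, ⟨E²⟩ = 0.0245872 eV².
C_V/k_B = (⟨E²⟩ − ⟨E⟩²)/(kT)² = (0.0245872 − 0.00887733)/0.0207360 = 0.7576.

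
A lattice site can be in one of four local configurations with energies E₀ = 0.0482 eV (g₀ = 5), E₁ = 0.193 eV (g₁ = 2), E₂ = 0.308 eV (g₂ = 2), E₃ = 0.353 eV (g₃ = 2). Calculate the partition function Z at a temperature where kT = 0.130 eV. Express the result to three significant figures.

Z = 4.22

Eᵢ/kT = 0.37077, 1.4846, 2.3692, 2.7154.
Z = Σ gᵢe^(−Eᵢ/kT) = 5·e^(−0.37077) + 2·e^(−1.4846) + 2·e^(−2.3692) + 2·e^(−2.7154) = 3.4510 + 0.45319 + 0.18711 + 0.13236 = 4.2237.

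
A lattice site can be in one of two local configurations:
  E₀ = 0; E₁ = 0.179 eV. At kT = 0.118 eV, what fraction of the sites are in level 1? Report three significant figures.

Eᵢ/kT = 0, 1.5169.
Z = Σ e^(−Eᵢ/kT) = e^(−0) + e^(−1.5169) = 1.0000 + 0.21939 = 1.2194.
P₁ = e^(−E₁/kT) / Z = 0.21939/1.2194 = 0.180.

0.180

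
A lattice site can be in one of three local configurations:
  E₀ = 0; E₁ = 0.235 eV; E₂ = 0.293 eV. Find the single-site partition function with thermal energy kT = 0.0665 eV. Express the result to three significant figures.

Z = 1.04

Eᵢ/kT = 0, 3.5338, 4.4060.
Z = Σ e^(−Eᵢ/kT) = e^(−0) + e^(−3.5338) + e^(−4.4060) = 1.0000 + 0.029194 + 0.012204 = 1.0414.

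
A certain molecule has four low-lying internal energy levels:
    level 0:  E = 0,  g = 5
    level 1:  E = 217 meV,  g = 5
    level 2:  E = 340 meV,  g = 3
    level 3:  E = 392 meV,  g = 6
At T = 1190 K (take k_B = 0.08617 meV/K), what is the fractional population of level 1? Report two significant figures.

0.10

k_BT = 0.08617 × 1190 K = 102.5 meV.
Eᵢ/kT = 0, 2.117, 3.317, 3.824.
Z = Σ gᵢe^(−Eᵢ/kT) = 5·e^(−0) + 5·e^(−2.117) + 3·e^(−3.317) + 6·e^(−3.824) = 5.000 + 0.6020 + 0.1088 + 0.1310 = 5.842.
P₁ = g₁ e^(−E₁/kT) / Z = 0.6020/5.842 = 0.10.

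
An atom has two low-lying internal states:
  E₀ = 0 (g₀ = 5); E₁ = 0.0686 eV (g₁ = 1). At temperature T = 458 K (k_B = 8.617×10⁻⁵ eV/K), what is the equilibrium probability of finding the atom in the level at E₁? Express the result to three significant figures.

0.0340

k_BT = 8.617×10⁻⁵ × 458 K = 0.039466 eV.
Eᵢ/kT = 0, 1.7382.
Z = Σ gᵢe^(−Eᵢ/kT) = 5·e^(−0) + 1·e^(−1.7382) = 5.0000 + 0.17584 = 5.1758.
P₁ = g₁ e^(−E₁/kT) / Z = 0.17584/5.1758 = 0.0340.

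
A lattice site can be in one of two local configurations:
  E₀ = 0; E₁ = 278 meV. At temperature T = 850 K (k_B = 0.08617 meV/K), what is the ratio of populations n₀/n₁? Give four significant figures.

44.50

k_BT = 0.08617 × 850 K = 73.2445 meV.
n₀/n₁ = exp[−(E₀−E₁)/kT] = exp(−(-278 meV)/(73.2445 meV)) = exp(3.79551) = 44.50.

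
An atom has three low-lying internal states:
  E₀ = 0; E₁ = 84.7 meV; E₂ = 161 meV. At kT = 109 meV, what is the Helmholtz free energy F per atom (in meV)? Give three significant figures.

-57.1 meV

Eᵢ/kT = 0, 0.77706, 1.4771.
Z = Σ e^(−Eᵢ/kT) = e^(−0) + e^(−0.77706) + e^(−1.4771) = 1.0000 + 0.45976 + 0.22830 = 1.6881.
F = −kT ln Z = −109 × ln(1.6881) = −109 × 0.52360 = -57.1 meV.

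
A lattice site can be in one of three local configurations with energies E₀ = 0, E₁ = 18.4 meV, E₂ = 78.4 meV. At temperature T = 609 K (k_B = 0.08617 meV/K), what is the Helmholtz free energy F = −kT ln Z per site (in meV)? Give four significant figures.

k_BT = 0.08617 × 609 K = 52.4775 meV.
Eᵢ/kT = 0, 0.350626, 1.49397.
Z = Σ e^(−Eᵢ/kT) = e^(−0) + e^(−0.350626) + e^(−1.49397) = 1.00000 + 0.704247 + 0.224480 = 1.92873.
F = −kT ln Z = −52.4775 × ln(1.92873) = −52.4775 × 0.656862 = -34.47 meV.

-34.47 meV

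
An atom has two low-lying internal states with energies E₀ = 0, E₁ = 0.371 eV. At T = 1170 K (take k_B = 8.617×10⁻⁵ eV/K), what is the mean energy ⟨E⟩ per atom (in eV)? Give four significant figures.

0.009129 eV

k_BT = 8.617×10⁻⁵ × 1170 K = 0.100819 eV.
Eᵢ/kT = 0, 3.67986.
Z = Σ e^(−Eᵢ/kT) = e^(−0) + e^(−3.67986) = 1.00000 + 0.0252265 = 1.02523.
⟨E⟩ = Σ Eᵢ e^(−Eᵢ/kT) / Z = (0·1.00000 + 0.371·0.0252265) / 1.02523 = 0.009129 eV.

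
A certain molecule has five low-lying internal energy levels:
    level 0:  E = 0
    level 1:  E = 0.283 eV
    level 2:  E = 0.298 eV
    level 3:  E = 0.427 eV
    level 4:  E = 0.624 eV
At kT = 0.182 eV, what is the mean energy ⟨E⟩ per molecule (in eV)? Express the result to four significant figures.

0.1166 eV

Eᵢ/kT = 0, 1.55495, 1.63736, 2.34615, 3.42857.
Z = Σ e^(−Eᵢ/kT) = e^(−0) + e^(−1.55495) + e^(−1.63736) + e^(−2.34615) + e^(−3.42857) = 1.00000 + 0.211200 + 0.194493 + 0.0957370 + 0.0324333 = 1.53386.
⟨E⟩ = Σ Eᵢ e^(−Eᵢ/kT) / Z = (0·1.00000 + 0.283·0.211200 + 0.298·0.194493 + 0.427·0.0957370 + 0.624·0.0324333) / 1.53386 = 0.1166 eV.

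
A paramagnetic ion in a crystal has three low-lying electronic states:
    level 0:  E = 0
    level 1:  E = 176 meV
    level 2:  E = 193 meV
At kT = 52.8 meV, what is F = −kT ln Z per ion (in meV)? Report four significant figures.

Eᵢ/kT = 0, 3.33333, 3.65530.
Z = Σ e^(−Eᵢ/kT) = e^(−0) + e^(−3.33333) + e^(−3.65530) = 1.00000 + 0.0356741 + 0.0258537 = 1.06153.
F = −kT ln Z = −52.8 × ln(1.06153) = −52.8 × 0.0597113 = -3.153 meV.

-3.153 meV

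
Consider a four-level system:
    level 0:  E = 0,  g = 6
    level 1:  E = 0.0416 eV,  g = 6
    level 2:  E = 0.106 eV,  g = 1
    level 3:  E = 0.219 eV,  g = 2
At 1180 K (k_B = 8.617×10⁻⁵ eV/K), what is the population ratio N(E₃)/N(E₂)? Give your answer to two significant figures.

k_BT = 8.617×10⁻⁵ × 1180 K = 0.1017 eV.
n₃/n₂ = (g₃/g₂) exp[−(E₃−E₂)/kT] = (2/1) × exp(−(0.113 eV)/(0.1017 eV)) = (2/1) × exp(-1.111) = 0.66.

0.66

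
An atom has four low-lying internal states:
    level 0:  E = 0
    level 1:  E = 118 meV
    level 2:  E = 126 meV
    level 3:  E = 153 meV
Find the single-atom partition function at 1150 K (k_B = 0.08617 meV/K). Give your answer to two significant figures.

Z = 1.8

k_BT = 0.08617 × 1150 K = 99.10 meV.
Eᵢ/kT = 0, 1.191, 1.271, 1.544.
Z = Σ e^(−Eᵢ/kT) = e^(−0) + e^(−1.191) + e^(−1.271) + e^(−1.544) = 1.000 + 0.3039 + 0.2806 + 0.2135 = 1.798.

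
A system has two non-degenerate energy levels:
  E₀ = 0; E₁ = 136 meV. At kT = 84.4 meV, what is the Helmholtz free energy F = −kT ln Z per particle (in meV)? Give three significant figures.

-15.4 meV

Eᵢ/kT = 0, 1.6114.
Z = Σ e^(−Eᵢ/kT) = e^(−0) + e^(−1.6114) = 1.0000 + 0.19961 = 1.1996.
F = −kT ln Z = −84.4 × ln(1.1996) = −84.4 × 0.18199 = -15.4 meV.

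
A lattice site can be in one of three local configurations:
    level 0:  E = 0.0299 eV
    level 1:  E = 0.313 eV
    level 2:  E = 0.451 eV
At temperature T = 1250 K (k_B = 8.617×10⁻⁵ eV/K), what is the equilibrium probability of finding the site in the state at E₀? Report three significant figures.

k_BT = 8.617×10⁻⁵ × 1250 K = 0.10771 eV.
Eᵢ/kT = 0.27760, 2.9060, 4.1872.
Z = Σ e^(−Eᵢ/kT) = e^(−0.27760) + e^(−2.9060) + e^(−4.1872) = 0.75760 + 0.054694 + 0.015189 = 0.82748.
P₀ = e^(−E₀/kT) / Z = 0.75760/0.82748 = 0.916.

0.916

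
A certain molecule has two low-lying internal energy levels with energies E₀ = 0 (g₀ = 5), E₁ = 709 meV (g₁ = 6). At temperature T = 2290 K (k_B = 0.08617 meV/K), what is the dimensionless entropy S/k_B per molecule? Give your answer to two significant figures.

1.8

k_BT = 0.08617 × 2290 K = 197.3 meV.
Eᵢ/kT = 0, 3.594.
Z = Σ gᵢe^(−Eᵢ/kT) = 5·e^(−0) + 6·e^(−3.594) = 5.000 + 0.1649 = 5.165.
⟨E⟩ = Σ EᵢPᵢ = 22.64 meV.
S/k_B = ln Z + ⟨E⟩/kT = ln(5.165) + 22.64/197.3 = 1.642 + 0.1147 = 1.8.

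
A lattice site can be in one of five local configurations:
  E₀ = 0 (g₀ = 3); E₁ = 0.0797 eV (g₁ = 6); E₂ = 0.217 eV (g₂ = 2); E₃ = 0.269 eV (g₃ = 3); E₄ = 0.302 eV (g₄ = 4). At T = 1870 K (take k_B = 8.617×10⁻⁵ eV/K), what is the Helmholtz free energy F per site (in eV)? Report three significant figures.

-0.342 eV

k_BT = 8.617×10⁻⁵ × 1870 K = 0.16114 eV.
Eᵢ/kT = 0, 0.49460, 1.3467, 1.6694, 1.8741.
Z = Σ gᵢe^(−Eᵢ/kT) = 3·e^(−0) + 6·e^(−0.49460) + 2·e^(−1.3467) + 3·e^(−1.6694) + 4·e^(−1.8741) = 3.0000 + 3.6589 + 0.52019 + 0.56508 + 0.61397 = 8.3581.
F = −kT ln Z = −0.16114 × ln(8.3581) = −0.16114 × 2.1232 = -0.342 eV.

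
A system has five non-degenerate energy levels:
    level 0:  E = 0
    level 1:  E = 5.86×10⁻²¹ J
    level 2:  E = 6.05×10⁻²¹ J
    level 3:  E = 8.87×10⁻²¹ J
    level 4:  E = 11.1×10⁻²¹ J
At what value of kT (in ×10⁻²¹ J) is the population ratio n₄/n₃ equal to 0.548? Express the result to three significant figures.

n₄/n₃ = exp[−(E₄−E₃)/kT] = 0.548.
⇒ (E₄−E₃)/kT = ln(1/0.548) = ln(1.8248) = 0.60147.
kT = 2.23 ×10⁻²¹ J / 0.60147 = 3.71 ×10⁻²¹ J.

3.71 ×10⁻²¹ J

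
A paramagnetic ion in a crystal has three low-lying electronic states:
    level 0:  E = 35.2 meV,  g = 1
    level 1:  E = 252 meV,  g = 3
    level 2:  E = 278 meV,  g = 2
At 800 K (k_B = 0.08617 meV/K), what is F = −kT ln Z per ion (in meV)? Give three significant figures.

k_BT = 0.08617 × 800 K = 68.936 meV.
Eᵢ/kT = 0.51062, 3.6556, 4.0327.
Z = Σ gᵢe^(−Eᵢ/kT) = 1·e^(−0.51062) + 3·e^(−3.6556) + 2·e^(−4.0327) = 0.60012 + 0.077538 + 0.035453 = 0.71311.
F = −kT ln Z = −68.936 × ln(0.71311) = −68.936 × -0.33812 = 23.3 meV.

23.3 meV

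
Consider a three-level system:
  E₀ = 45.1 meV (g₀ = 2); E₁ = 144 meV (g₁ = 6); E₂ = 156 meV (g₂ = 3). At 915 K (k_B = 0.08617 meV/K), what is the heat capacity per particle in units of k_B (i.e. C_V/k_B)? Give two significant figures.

k_BT = 0.08617 × 915 K = 78.85 meV.
Eᵢ/kT = 0.5720, 1.826, 1.978.
Z = Σ gᵢe^(−Eᵢ/kT) = 2·e^(−0.5720) + 6·e^(−1.826) + 3·e^(−1.978) = 1.129 + 0.9663 + 0.4150 = 2.510.
⟨E⟩ = 101.5 meV, ⟨E²⟩ = 12920 meV².
C_V/k_B = (⟨E²⟩ − ⟨E⟩²)/(kT)² = (12920 − 10300)/6217 = 0.42.

0.42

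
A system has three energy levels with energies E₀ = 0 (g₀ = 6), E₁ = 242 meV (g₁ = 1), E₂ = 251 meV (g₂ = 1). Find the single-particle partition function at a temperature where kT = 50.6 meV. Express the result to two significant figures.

Eᵢ/kT = 0, 4.783, 4.960.
Z = Σ gᵢe^(−Eᵢ/kT) = 6·e^(−0) + 1·e^(−4.783) + 1·e^(−4.960) = 6.000 + 0.008371 + 0.007013 = 6.015.

Z = 6.0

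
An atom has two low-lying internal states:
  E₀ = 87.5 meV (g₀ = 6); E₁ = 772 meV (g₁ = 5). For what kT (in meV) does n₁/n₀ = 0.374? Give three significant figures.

854 meV

n₁/n₀ = (g₁/g₀) exp[−(E₁−E₀)/kT] = 0.374.
⇒ (E₁−E₀)/kT = ln((5/6)/0.374) = ln(2.2282) = 0.80119.
kT = 684.5 meV / 0.80119 = 854 meV.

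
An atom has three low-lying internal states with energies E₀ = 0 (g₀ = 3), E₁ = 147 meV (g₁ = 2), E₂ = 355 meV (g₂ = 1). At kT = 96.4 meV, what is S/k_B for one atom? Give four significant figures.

1.460

Eᵢ/kT = 0, 1.52490, 3.68257.
Z = Σ gᵢe^(−Eᵢ/kT) = 3·e^(−0) + 2·e^(−1.52490) + 1·e^(−3.68257) = 3.00000 + 0.435286 + 0.0251582 = 3.46044.
⟨E⟩ = Σ EᵢPᵢ = 21.0719 meV.
S/k_B = ln Z + ⟨E⟩/kT = ln(3.46044) + 21.0719/96.4 = 1.24140 + 0.218588 = 1.460.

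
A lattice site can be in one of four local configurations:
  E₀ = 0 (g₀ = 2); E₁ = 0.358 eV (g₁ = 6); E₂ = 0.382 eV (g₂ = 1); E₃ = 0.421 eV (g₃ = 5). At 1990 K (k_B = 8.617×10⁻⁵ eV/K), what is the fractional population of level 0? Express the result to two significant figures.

0.61

k_BT = 8.617×10⁻⁵ × 1990 K = 0.1715 eV.
Eᵢ/kT = 0, 2.087, 2.227, 2.455.
Z = Σ gᵢe^(−Eᵢ/kT) = 2·e^(−0) + 6·e^(−2.087) + 1·e^(−2.227) + 5·e^(−2.455) = 2.000 + 0.7444 + 0.1079 + 0.4293 = 3.282.
P₀ = g₀ e^(−E₀/kT) / Z = 2.000/3.282 = 0.61.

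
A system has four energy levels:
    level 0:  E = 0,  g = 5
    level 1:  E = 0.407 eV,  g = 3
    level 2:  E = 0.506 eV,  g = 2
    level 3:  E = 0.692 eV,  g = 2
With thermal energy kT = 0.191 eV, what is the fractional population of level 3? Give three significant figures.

0.00962

Eᵢ/kT = 0, 2.1309, 2.6492, 3.6230.
Z = Σ gᵢe^(−Eᵢ/kT) = 5·e^(−0) + 3·e^(−2.1309) + 2·e^(−2.6492) + 2·e^(−3.6230) = 5.0000 + 0.35619 + 0.14142 + 0.053405 = 5.5510.
P₃ = g₃ e^(−E₃/kT) / Z = 0.053405/5.5510 = 0.00962.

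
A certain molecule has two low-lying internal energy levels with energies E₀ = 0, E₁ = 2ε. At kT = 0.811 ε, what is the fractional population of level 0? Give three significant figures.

0.922

Eᵢ/kT = 0, 2.4661.
Z = Σ e^(−Eᵢ/kT) = e^(−0) + e^(−2.4661) = 1.0000 + 0.084915 = 1.0849.
P₀ = e^(−E₀/kT) / Z = 1.0000/1.0849 = 0.922.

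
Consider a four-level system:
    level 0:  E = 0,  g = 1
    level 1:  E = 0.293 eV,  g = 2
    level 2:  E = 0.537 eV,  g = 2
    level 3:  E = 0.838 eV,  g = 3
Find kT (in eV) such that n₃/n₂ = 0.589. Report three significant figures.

0.322 eV

n₃/n₂ = (g₃/g₂) exp[−(E₃−E₂)/kT] = 0.589.
⇒ (E₃−E₂)/kT = ln((3/2)/0.589) = ln(2.5467) = 0.93480.
kT = 0.301 eV / 0.93480 = 0.322 eV.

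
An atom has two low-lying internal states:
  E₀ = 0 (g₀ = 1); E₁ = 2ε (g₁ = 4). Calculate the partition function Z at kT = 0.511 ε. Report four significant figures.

Eᵢ/kT = 0, 3.91389.
Z = Σ gᵢe^(−Eᵢ/kT) = 1·e^(−0) + 4·e^(−3.91389) = 1.00000 + 0.0798508 = 1.07985.

Z = 1.080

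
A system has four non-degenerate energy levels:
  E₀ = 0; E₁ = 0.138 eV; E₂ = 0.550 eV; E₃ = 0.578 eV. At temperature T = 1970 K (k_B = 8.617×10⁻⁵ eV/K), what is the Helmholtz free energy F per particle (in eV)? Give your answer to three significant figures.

k_BT = 8.617×10⁻⁵ × 1970 K = 0.16975 eV.
Eᵢ/kT = 0, 0.81296, 3.2401, 3.4050.
Z = Σ e^(−Eᵢ/kT) = e^(−0) + e^(−0.81296) + e^(−3.2401) + e^(−3.4050) = 1.0000 + 0.44354 + 0.039160 + 0.033207 = 1.5159.
F = −kT ln Z = −0.16975 × ln(1.5159) = −0.16975 × 0.41601 = -0.0706 eV.

-0.0706 eV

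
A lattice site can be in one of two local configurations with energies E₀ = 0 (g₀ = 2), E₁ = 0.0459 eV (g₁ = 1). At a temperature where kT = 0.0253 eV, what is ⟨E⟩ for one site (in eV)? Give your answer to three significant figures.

Eᵢ/kT = 0, 1.8142.
Z = Σ gᵢe^(−Eᵢ/kT) = 2·e^(−0) + 1·e^(−1.8142) = 2.0000 + 0.16297 = 2.1630.
⟨E⟩ = Σ Eᵢ gᵢe^(−Eᵢ/kT) / Z = (0·2.0000 + 0.0459·0.16297) / 2.1630 = 0.00346 eV.

0.00346 eV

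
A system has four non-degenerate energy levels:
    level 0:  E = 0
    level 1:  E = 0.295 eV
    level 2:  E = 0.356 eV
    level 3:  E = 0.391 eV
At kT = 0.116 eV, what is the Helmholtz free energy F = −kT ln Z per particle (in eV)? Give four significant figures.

-0.01716 eV

Eᵢ/kT = 0, 2.54310, 3.06897, 3.37069.
Z = Σ e^(−Eᵢ/kT) = e^(−0) + e^(−2.54310) + e^(−3.06897) + e^(−3.37069) = 1.00000 + 0.0786223 + 0.0464690 + 0.0343659 = 1.15946.
F = −kT ln Z = −0.116 × ln(1.15946) = −0.116 × 0.147954 = -0.01716 eV.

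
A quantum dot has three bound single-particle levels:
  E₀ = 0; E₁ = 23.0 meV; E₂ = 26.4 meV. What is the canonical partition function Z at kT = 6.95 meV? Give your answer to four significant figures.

Eᵢ/kT = 0, 3.30935, 3.79856.
Z = Σ e^(−Eᵢ/kT) = e^(−0) + e^(−3.30935) + e^(−3.79856) = 1.00000 + 0.0365399 + 0.0224030 = 1.05894.

Z = 1.059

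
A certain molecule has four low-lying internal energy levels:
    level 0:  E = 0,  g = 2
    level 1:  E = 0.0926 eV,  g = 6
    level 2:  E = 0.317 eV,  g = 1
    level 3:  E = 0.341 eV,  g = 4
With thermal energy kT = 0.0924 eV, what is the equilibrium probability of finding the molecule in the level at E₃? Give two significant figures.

0.023

Eᵢ/kT = 0, 1.002, 3.431, 3.690.
Z = Σ gᵢe^(−Eᵢ/kT) = 2·e^(−0) + 6·e^(−1.002) + 1·e^(−3.431) + 4·e^(−3.690) = 2.000 + 2.203 + 0.03235 + 0.09989 = 4.335.
P₃ = g₃ e^(−E₃/kT) / Z = 0.09989/4.335 = 0.023.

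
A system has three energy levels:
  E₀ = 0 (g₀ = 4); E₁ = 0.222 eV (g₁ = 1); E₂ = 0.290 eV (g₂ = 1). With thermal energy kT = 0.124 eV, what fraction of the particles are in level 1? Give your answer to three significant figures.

0.0391

Eᵢ/kT = 0, 1.7903, 2.3387.
Z = Σ gᵢe^(−Eᵢ/kT) = 4·e^(−0) + 1·e^(−1.7903) + 1·e^(−2.3387) = 4.0000 + 0.16691 + 0.096453 = 4.2634.
P₁ = g₁ e^(−E₁/kT) / Z = 0.16691/4.2634 = 0.0391.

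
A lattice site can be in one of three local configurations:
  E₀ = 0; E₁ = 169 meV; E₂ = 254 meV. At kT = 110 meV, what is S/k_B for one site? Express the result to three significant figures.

0.699

Eᵢ/kT = 0, 1.5364, 2.3091.
Z = Σ e^(−Eᵢ/kT) = e^(−0) + e^(−1.5364) + e^(−2.3091) = 1.0000 + 0.21515 + 0.099351 = 1.3145.
⟨E⟩ = Σ EᵢPᵢ = 46.859 meV.
S/k_B = ln Z + ⟨E⟩/kT = ln(1.3145) + 46.859/110 = 0.27346 + 0.42599 = 0.699.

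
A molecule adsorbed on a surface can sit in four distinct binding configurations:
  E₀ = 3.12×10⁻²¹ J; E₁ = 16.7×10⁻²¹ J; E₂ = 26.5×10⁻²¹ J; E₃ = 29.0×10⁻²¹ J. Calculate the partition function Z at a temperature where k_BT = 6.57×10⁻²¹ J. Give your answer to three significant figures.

Eᵢ/kT = 0.47489, 2.5419, 4.0335, 4.4140.
Z = Σ e^(−Eᵢ/kT) = e^(−0.47489) + e^(−2.5419) + e^(−4.0335) + e^(−4.4140) = 0.62195 + 0.078717 + 0.017712 + 0.012107 = 0.73049.

Z = 0.730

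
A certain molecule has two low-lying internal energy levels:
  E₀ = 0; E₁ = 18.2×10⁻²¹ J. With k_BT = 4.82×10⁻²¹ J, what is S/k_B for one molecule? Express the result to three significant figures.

Eᵢ/kT = 0, 3.7759.
Z = Σ e^(−Eᵢ/kT) = e^(−0) + e^(−3.7759) = 1.0000 + 0.022916 = 1.0229.
⟨E⟩ = Σ EᵢPᵢ = 0.40773 ×10⁻²¹ J.
S/k_B = ln Z + ⟨E⟩/kT = ln(1.0229) + 0.40773/4.82 = 0.022642 + 0.084591 = 0.107.

0.107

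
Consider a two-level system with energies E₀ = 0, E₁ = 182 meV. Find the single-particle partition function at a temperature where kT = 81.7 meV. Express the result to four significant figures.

Eᵢ/kT = 0, 2.22766.
Z = Σ e^(−Eᵢ/kT) = e^(−0) + e^(−2.22766) = 1.00000 + 0.107780 = 1.10778.

Z = 1.108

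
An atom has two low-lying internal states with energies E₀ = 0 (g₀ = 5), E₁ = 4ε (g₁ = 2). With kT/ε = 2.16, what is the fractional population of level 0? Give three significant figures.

Eᵢ/kT = 0, 1.8519.
Z = Σ gᵢe^(−Eᵢ/kT) = 5·e^(−0) + 2·e^(−1.8519) = 5.0000 + 0.31388 = 5.3139.
P₀ = g₀ e^(−E₀/kT) / Z = 5.0000/5.3139 = 0.941.

0.941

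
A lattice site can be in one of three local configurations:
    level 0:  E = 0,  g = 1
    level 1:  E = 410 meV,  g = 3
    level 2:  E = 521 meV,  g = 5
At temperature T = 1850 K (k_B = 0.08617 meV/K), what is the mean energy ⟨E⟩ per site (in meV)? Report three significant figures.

k_BT = 0.08617 × 1850 K = 159.41 meV.
Eᵢ/kT = 0, 2.5720, 3.2683.
Z = Σ gᵢe^(−Eᵢ/kT) = 1·e^(−0) + 3·e^(−2.5720) + 5·e^(−3.2683) = 1.0000 + 0.22915 + 0.19036 = 1.4195.
⟨E⟩ = Σ Eᵢ gᵢe^(−Eᵢ/kT) / Z = (0·1.0000 + 410·0.22915 + 521·0.19036) / 1.4195 = 136 meV.

136 meV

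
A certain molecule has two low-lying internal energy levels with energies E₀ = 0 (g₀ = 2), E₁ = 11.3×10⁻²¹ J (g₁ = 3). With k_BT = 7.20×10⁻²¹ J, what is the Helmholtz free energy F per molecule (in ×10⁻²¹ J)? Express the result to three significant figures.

Eᵢ/kT = 0, 1.5694.
Z = Σ gᵢe^(−Eᵢ/kT) = 2·e^(−0) + 3·e^(−1.5694) = 2.0000 + 0.62451 = 2.6245.
F = −kT ln Z = −7.20 × ln(2.6245) = −7.20 × 0.96489 = -6.95 ×10⁻²¹ J.

-6.95 ×10⁻²¹ J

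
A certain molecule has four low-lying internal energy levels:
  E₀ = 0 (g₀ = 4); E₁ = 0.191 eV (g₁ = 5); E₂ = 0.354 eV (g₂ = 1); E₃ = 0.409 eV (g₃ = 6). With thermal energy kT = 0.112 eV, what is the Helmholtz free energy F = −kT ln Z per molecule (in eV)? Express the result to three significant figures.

-0.183 eV

Eᵢ/kT = 0, 1.7054, 3.1607, 3.6518.
Z = Σ gᵢe^(−Eᵢ/kT) = 4·e^(−0) + 5·e^(−1.7054) + 1·e^(−3.1607) + 6·e^(−3.6518) = 4.0000 + 0.90850 + 0.042396 + 0.15567 = 5.1066.
F = −kT ln Z = −0.112 × ln(5.1066) = −0.112 × 1.6305 = -0.183 eV.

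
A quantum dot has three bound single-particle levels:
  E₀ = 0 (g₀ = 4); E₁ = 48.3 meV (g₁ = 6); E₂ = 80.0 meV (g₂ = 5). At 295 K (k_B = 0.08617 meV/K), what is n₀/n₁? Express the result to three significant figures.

4.46

k_BT = 0.08617 × 295 K = 25.420 meV.
n₀/n₁ = (g₀/g₁) exp[−(E₀−E₁)/kT] = (4/6) × exp(−(-48.3 meV)/(25.420 meV)) = (4/6) × exp(1.9001) = 4.46.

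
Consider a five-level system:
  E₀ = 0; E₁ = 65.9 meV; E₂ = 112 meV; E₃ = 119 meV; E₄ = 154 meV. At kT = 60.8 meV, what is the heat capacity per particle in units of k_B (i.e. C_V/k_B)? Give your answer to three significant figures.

0.719

Eᵢ/kT = 0, 1.0839, 1.8421, 1.9572, 2.5329.
Z = Σ e^(−Eᵢ/kT) = e^(−0) + e^(−1.0839) + e^(−1.8421) + e^(−1.9572) + e^(−2.5329) = 1.0000 + 0.33827 + 0.15848 + 0.14125 + 0.079428 = 1.7174.
⟨E⟩ = 40.225 meV, ⟨E²⟩ = 4274.5 meV².
C_V/k_B = (⟨E²⟩ − ⟨E⟩²)/(kT)² = (4274.5 − 1618.1)/3696.6 = 0.719.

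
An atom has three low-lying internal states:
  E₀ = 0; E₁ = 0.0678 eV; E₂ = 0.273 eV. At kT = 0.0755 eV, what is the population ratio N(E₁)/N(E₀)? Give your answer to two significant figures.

0.41

n₁/n₀ = exp[−(E₁−E₀)/kT] = exp(−(0.0678 eV)/(0.0755 eV)) = exp(-0.8980) = 0.41.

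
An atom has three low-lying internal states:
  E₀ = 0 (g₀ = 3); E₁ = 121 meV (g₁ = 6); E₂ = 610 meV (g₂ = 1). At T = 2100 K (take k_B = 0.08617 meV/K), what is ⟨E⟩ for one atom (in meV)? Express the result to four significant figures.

k_BT = 0.08617 × 2100 K = 180.957 meV.
Eᵢ/kT = 0, 0.668667, 3.37097.
Z = Σ gᵢe^(−Eᵢ/kT) = 3·e^(−0) + 6·e^(−0.668667) + 1·e^(−3.37097) = 3.00000 + 3.07435 + 0.0343563 = 6.10871.
⟨E⟩ = Σ Eᵢ gᵢe^(−Eᵢ/kT) / Z = (0·3.00000 + 121·3.07435 + 610·0.0343563) / 6.10871 = 64.33 meV.

64.33 meV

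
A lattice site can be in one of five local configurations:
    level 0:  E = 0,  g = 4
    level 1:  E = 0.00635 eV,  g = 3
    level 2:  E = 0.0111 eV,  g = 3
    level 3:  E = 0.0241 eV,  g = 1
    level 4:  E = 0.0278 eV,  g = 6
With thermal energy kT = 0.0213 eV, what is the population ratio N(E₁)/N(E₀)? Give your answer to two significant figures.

0.56

n₁/n₀ = (g₁/g₀) exp[−(E₁−E₀)/kT] = (3/4) × exp(−(0.00635 eV)/(0.0213 eV)) = (3/4) × exp(-0.2981) = 0.56.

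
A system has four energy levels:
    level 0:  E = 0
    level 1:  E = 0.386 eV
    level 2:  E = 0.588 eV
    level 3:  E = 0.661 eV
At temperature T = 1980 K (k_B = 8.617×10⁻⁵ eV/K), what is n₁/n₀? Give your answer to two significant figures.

0.10

k_BT = 8.617×10⁻⁵ × 1980 K = 0.1706 eV.
n₁/n₀ = exp[−(E₁−E₀)/kT] = exp(−(0.386 eV)/(0.1706 eV)) = exp(-2.263) = 0.10.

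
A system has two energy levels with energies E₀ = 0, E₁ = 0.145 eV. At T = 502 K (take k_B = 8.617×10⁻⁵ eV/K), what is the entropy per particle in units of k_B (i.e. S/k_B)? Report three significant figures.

k_BT = 8.617×10⁻⁵ × 502 K = 0.043257 eV.
Eᵢ/kT = 0, 3.3521.
Z = Σ e^(−Eᵢ/kT) = e^(−0) + e^(−3.3521) = 1.0000 + 0.035011 = 1.0350.
⟨E⟩ = Σ EᵢPᵢ = 0.0049049 eV.
S/k_B = ln Z + ⟨E⟩/kT = ln(1.0350) + 0.0049049/0.043257 = 0.034401 + 0.11339 = 0.148.

0.148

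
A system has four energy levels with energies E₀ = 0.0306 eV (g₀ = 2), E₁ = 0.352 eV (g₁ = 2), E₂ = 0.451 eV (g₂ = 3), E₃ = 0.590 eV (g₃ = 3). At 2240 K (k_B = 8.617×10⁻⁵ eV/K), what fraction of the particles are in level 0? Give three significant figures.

0.694

k_BT = 8.617×10⁻⁵ × 2240 K = 0.19302 eV.
Eᵢ/kT = 0.15853, 1.8236, 2.3365, 3.0567.
Z = Σ gᵢe^(−Eᵢ/kT) = 2·e^(−0.15853) + 2·e^(−1.8236) + 3·e^(−2.3365) + 3·e^(−3.0567) = 1.7068 + 0.32289 + 0.29000 + 0.14113 = 2.4608.
P₀ = g₀ e^(−E₀/kT) / Z = 1.7068/2.4608 = 0.694.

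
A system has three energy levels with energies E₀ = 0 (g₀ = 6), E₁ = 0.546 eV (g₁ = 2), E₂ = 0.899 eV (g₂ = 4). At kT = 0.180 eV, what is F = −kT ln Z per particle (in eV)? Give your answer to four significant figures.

Eᵢ/kT = 0, 3.03333, 4.99444.
Z = Σ gᵢe^(−Eᵢ/kT) = 6·e^(−0) + 2·e^(−3.03333) + 4·e^(−4.99444) = 6.00000 + 0.0963100 + 0.0271021 = 6.12341.
F = −kT ln Z = −0.180 × ln(6.12341) = −0.180 × 1.81212 = -0.3262 eV.

-0.3262 eV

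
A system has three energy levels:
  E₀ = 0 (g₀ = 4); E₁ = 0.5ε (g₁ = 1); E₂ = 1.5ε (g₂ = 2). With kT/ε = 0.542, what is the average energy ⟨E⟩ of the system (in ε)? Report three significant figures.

Eᵢ/kT = 0, 0.92251, 2.7675.
Z = Σ gᵢe^(−Eᵢ/kT) = 4·e^(−0) + 1·e^(−0.92251) + 2·e^(−2.7675) = 4.0000 + 0.39752 + 0.12564 = 4.5232.
⟨E⟩ = Σ Eᵢ gᵢe^(−Eᵢ/kT) / Z = (0·4.0000 + 0.5·0.39752 + 1.5·0.12564) / 4.5232 = 0.0856 ε.

0.0856 ε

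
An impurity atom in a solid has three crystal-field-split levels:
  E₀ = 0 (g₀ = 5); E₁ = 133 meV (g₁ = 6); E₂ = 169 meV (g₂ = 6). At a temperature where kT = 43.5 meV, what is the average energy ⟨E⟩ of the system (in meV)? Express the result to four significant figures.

Eᵢ/kT = 0, 3.05747, 3.88506.
Z = Σ gᵢe^(−Eᵢ/kT) = 5·e^(−0) + 6·e^(−3.05747) + 6·e^(−3.88506) = 5.00000 + 0.282039 + 0.123280 = 5.40532.
⟨E⟩ = Σ Eᵢ gᵢe^(−Eᵢ/kT) / Z = (0·5.00000 + 133·0.282039 + 169·0.123280) / 5.40532 = 10.79 meV.

10.79 meV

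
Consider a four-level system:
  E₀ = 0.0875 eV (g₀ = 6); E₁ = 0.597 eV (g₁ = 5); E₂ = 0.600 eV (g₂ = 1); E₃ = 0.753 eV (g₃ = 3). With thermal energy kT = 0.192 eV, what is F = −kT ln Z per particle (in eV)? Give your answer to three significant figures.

-0.272 eV

Eᵢ/kT = 0.45573, 3.1094, 3.1250, 3.9219.
Z = Σ gᵢe^(−Eᵢ/kT) = 6·e^(−0.45573) + 5·e^(−3.1094) + 1·e^(−3.1250) + 3·e^(−3.9219) = 3.8039 + 0.22314 + 0.043937 + 0.059410 = 4.1304.
F = −kT ln Z = −0.192 × ln(4.1304) = −0.192 × 1.4184 = -0.272 eV.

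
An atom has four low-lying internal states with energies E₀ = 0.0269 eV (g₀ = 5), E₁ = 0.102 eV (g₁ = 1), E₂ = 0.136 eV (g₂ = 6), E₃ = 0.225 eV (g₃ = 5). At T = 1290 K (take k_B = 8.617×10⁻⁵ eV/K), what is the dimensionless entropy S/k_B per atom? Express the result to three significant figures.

k_BT = 8.617×10⁻⁵ × 1290 K = 0.11116 eV.
Eᵢ/kT = 0.24199, 0.91760, 1.2235, 2.0241.
Z = Σ gᵢe^(−Eᵢ/kT) = 5·e^(−0.24199) + 1·e^(−0.91760) + 6·e^(−1.2235) + 5·e^(−2.0241) = 3.9253 + 0.39948 + 1.7652 + 0.66056 = 6.7505.
⟨E⟩ = Σ EᵢPᵢ = 0.079258 eV.
S/k_B = ln Z + ⟨E⟩/kT = ln(6.7505) + 0.079258/0.11116 = 1.9096 + 0.71301 = 2.62.

2.62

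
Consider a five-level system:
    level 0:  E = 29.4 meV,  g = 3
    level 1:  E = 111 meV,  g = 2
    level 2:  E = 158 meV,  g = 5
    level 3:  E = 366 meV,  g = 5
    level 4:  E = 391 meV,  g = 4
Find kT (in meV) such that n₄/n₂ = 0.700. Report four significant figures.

1745 meV

n₄/n₂ = (g₄/g₂) exp[−(E₄−E₂)/kT] = 0.700.
⇒ (E₄−E₂)/kT = ln((4/5)/0.700) = ln(1.14286) = 0.133534.
kT = 233 meV / 0.133534 = 1745 meV.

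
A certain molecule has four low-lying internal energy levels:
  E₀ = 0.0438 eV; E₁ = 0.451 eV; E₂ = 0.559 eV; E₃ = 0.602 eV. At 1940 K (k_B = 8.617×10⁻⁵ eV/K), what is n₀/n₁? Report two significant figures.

k_BT = 8.617×10⁻⁵ × 1940 K = 0.1672 eV.
n₀/n₁ = exp[−(E₀−E₁)/kT] = exp(−(-0.4072 eV)/(0.1672 eV)) = exp(2.435) = 11.

11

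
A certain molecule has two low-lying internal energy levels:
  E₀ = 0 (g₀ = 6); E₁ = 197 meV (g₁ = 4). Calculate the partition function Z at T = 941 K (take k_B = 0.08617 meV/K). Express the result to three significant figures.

k_BT = 0.08617 × 941 K = 81.086 meV.
Eᵢ/kT = 0, 2.4295.
Z = Σ gᵢe^(−Eᵢ/kT) = 6·e^(−0) + 4·e^(−2.4295) = 6.0000 + 0.35232 = 6.3523.

Z = 6.35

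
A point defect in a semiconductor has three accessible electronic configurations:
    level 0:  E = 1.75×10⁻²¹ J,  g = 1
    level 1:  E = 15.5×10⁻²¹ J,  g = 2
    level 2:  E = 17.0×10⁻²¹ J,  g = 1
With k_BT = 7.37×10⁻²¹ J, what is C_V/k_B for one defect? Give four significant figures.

Eᵢ/kT = 0.237449, 2.10312, 2.30665.
Z = Σ gᵢe^(−Eᵢ/kT) = 1·e^(−0.237449) + 2·e^(−2.10312) + 1·e^(−2.30665) = 0.788637 + 0.244150 + 0.0995943 = 1.13238.
⟨E⟩ = 6.05587, ⟨E²⟩ = 79.3506.
C_V/k_B = (⟨E²⟩ − ⟨E⟩²)/(kT)² = (79.3506 − 36.6736)/54.3169 = 0.7857.

0.7857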